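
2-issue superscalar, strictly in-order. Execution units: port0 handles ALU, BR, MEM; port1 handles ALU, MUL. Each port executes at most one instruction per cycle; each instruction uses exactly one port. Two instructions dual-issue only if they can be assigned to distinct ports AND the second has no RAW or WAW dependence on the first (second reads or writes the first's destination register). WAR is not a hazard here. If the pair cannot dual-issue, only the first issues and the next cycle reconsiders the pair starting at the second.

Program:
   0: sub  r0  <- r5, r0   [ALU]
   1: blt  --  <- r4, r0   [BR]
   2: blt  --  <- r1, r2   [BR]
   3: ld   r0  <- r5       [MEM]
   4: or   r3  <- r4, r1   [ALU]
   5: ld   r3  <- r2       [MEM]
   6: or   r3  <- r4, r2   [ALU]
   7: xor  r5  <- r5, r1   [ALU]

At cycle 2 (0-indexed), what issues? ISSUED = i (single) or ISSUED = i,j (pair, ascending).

c0: i0 sub.ALU  RAW r0
c1: i1 blt.BR  no-port BR/BR
c2: i2 blt.BR  no-port BR/MEM
c3: i3,i4 ld.MEM/or.ALU  dual
c4: i5 ld.MEM  WAW r3
c5: i6,i7 or.ALU/xor.ALU  dual

ISSUED = 2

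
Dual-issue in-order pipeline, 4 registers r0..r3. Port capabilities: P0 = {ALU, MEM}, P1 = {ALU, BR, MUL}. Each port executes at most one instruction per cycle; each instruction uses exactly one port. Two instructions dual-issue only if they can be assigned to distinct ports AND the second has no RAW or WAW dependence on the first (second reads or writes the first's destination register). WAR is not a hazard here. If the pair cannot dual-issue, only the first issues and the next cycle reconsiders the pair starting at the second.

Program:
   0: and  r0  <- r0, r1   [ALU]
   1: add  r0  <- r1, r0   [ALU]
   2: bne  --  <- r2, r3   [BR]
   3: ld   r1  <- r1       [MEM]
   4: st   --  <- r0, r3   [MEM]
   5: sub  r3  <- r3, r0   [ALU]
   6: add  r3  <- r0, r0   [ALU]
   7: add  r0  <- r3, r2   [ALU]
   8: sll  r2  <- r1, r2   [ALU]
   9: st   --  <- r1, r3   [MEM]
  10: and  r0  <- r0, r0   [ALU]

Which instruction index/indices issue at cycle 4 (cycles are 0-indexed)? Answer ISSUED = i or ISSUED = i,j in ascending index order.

#0 head=0: and.ALU i0 RAW+WAW r0
#1 head=1: add.ALU+bne.BR i1+i2 dual
#2 head=3: ld.MEM i3 no-port MEM/MEM
#3 head=4: st.MEM+sub.ALU i4+i5 dual
#4 head=6: add.ALU i6 RAW r3
#5 head=7: add.ALU+sll.ALU i7+i8 dual
#6 head=9: st.MEM+and.ALU i9+i10 dual

ISSUED = 6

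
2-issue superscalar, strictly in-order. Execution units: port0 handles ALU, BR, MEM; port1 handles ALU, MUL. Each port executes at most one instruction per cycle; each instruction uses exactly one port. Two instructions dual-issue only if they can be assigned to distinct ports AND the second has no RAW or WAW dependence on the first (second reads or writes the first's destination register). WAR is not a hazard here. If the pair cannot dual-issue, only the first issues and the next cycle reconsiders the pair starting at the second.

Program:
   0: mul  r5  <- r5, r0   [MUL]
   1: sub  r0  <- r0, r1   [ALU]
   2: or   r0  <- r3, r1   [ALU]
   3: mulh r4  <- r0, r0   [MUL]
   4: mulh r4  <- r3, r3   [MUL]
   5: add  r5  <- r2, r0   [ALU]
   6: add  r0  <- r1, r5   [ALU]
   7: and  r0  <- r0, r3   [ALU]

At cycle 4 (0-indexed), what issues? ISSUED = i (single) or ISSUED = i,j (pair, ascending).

ISSUED = 6

#0 head=0: mul.MUL/sub.ALU i0&i1 2-wide
#1 head=2: or.ALU i2 RAW r0
#2 head=3: mulh.MUL i3 no-port MUL/MUL
#3 head=4: mulh.MUL/add.ALU i4&i5 2-wide
#4 head=6: add.ALU i6 RAW+WAW r0
#5 head=7: and.ALU i7 tail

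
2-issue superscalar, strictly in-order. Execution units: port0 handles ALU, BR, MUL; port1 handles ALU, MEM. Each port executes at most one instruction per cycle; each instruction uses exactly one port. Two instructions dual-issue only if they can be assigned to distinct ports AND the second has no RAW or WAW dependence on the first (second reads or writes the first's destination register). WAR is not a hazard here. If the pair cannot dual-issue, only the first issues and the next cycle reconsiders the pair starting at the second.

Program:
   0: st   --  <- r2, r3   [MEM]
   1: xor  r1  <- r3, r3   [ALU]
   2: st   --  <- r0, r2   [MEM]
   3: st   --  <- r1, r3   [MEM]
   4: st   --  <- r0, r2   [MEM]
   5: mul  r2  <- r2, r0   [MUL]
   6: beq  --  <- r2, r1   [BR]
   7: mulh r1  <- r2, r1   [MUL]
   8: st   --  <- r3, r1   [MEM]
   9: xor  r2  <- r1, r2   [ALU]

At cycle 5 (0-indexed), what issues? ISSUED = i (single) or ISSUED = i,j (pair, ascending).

ISSUED = 7

#0 head=0: st.MEM xor.ALU i0,i1 pair
#1 head=2: st.MEM i2 no-port MEM/MEM
#2 head=3: st.MEM i3 no-port MEM/MEM
#3 head=4: st.MEM mul.MUL i4,i5 pair
#4 head=6: beq.BR i6 no-port BR/MUL
#5 head=7: mulh.MUL i7 RAW r1
#6 head=8: st.MEM xor.ALU i8,i9 pair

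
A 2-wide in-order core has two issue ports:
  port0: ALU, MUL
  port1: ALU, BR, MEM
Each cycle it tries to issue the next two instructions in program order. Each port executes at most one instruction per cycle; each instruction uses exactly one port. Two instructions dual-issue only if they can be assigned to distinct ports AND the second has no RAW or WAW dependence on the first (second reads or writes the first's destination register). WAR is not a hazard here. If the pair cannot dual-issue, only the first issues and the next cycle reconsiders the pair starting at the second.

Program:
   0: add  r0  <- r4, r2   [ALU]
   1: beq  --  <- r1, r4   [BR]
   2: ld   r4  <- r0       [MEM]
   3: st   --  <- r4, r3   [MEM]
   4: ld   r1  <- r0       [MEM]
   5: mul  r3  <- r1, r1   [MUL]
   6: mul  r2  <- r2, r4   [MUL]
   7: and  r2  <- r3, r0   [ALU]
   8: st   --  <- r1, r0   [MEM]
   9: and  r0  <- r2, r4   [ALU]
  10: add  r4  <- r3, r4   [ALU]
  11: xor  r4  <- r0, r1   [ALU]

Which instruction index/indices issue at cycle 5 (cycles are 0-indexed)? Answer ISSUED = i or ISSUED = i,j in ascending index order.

  cy0 -> i0+i1 (add.ALU+beq.BR) pair
  cy1 -> i2 (ld.MEM) no-port MEM/MEM
  cy2 -> i3 (st.MEM) no-port MEM/MEM
  cy3 -> i4 (ld.MEM) RAW r1
  cy4 -> i5 (mul.MUL) no-port MUL/MUL
  cy5 -> i6 (mul.MUL) WAW r2
  cy6 -> i7+i8 (and.ALU+st.MEM) pair
  cy7 -> i9+i10 (and.ALU+add.ALU) pair
  cy8 -> i11 (xor.ALU) tail

ISSUED = 6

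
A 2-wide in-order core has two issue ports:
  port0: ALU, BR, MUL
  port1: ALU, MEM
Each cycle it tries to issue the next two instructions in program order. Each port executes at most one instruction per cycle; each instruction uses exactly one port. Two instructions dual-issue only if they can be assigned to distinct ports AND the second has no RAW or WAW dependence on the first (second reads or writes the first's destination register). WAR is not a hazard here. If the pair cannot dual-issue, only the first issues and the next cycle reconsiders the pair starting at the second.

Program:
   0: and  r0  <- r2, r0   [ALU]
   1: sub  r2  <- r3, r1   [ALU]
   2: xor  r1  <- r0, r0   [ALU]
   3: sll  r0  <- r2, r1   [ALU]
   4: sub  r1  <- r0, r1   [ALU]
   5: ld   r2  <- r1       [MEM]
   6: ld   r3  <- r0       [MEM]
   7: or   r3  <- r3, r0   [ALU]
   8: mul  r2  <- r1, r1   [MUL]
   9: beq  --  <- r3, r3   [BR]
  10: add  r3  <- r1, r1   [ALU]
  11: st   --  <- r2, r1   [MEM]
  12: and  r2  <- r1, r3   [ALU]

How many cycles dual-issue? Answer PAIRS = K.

PAIRS = 4

0. and+sub @i0+i1  | 2-wide
1. xor @i2  | RAW r1
2. sll @i3  | RAW r0
3. sub @i4  | RAW r1
4. ld @i5  | no-port MEM/MEM
5. ld @i6  | RAW+WAW r3
6. or+mul @i7+i8  | 2-wide
7. beq+add @i9+i10  | 2-wide
8. st+and @i11+i12  | 2-wide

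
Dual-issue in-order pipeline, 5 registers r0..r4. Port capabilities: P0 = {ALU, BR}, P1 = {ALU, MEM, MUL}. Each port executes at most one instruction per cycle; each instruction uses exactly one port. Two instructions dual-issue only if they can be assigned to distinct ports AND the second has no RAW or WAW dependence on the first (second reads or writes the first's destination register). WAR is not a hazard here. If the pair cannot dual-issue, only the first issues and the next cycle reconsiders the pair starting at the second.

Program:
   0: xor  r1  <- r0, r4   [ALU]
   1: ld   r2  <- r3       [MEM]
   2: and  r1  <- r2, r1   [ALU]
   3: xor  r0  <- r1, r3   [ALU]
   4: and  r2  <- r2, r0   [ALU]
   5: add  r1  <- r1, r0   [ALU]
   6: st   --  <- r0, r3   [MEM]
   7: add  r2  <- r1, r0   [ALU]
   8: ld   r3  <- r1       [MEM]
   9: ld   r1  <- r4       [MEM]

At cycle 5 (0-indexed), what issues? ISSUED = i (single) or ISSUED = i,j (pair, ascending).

ISSUED = 8

  cy0 -> i0&i1 (xor.ALU+ld.MEM) pair
  cy1 -> i2 (and.ALU) RAW r1
  cy2 -> i3 (xor.ALU) RAW r0
  cy3 -> i4&i5 (and.ALU+add.ALU) pair
  cy4 -> i6&i7 (st.MEM+add.ALU) pair
  cy5 -> i8 (ld.MEM) no-port MEM/MEM
  cy6 -> i9 (ld.MEM) tail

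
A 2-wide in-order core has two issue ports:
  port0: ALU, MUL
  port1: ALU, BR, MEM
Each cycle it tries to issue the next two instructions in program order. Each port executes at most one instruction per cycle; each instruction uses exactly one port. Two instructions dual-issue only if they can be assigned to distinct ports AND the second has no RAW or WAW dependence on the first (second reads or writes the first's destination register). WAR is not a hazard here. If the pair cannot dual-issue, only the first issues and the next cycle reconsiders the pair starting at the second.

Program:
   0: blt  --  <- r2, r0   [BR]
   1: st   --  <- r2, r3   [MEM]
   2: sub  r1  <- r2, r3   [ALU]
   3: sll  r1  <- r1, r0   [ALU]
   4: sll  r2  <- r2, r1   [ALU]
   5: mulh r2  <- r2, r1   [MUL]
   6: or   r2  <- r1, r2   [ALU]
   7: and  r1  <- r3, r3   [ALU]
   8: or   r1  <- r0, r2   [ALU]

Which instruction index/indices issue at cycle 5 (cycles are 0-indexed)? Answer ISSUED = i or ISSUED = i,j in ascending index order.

0. blt @i0  | no-port BR/MEM
1. st sub @i1/i2  | pair
2. sll @i3  | RAW r1
3. sll @i4  | RAW+WAW r2
4. mulh @i5  | RAW+WAW r2
5. or and @i6/i7  | pair
6. or @i8  | tail

ISSUED = 6,7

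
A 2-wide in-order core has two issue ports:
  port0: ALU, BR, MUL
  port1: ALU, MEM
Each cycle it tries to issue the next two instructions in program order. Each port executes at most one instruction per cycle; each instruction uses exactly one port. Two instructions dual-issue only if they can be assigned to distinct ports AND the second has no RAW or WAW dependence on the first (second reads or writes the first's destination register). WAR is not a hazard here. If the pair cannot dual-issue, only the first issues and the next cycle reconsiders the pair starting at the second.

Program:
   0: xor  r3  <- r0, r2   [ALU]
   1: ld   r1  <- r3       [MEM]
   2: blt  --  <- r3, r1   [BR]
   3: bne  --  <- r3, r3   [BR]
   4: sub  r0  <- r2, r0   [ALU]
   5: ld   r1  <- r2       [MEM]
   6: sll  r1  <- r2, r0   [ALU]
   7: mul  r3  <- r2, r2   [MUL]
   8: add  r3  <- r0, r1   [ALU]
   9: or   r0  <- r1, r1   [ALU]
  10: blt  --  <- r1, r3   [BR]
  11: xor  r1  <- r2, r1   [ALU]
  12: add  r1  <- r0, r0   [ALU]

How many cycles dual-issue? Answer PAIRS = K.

PAIRS = 4

#0 head=0: xor i0 RAW r3
#1 head=1: ld i1 RAW r1
#2 head=2: blt i2 no-port BR/BR
#3 head=3: bne sub i3,i4 pair
#4 head=5: ld i5 WAW r1
#5 head=6: sll mul i6,i7 pair
#6 head=8: add or i8,i9 pair
#7 head=10: blt xor i10,i11 pair
#8 head=12: add i12 tail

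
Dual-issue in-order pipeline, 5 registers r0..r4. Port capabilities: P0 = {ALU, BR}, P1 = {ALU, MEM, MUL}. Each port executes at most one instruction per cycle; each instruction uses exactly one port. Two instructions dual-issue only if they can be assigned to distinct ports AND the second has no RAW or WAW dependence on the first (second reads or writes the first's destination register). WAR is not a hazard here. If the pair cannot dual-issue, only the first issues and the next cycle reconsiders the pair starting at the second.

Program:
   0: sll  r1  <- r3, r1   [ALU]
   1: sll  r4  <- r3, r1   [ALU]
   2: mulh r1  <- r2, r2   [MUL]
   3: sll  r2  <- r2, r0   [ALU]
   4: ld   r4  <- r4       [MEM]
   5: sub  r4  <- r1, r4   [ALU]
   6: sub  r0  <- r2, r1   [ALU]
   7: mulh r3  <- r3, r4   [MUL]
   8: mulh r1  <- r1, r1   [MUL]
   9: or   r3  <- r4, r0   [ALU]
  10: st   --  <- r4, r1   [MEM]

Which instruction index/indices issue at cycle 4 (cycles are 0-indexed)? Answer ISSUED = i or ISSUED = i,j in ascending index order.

#0 head=0: sll i0 RAW r1
#1 head=1: sll+mulh i1+i2 pair
#2 head=3: sll+ld i3+i4 pair
#3 head=5: sub+sub i5+i6 pair
#4 head=7: mulh i7 no-port MUL/MUL
#5 head=8: mulh+or i8+i9 pair
#6 head=10: st i10 tail

ISSUED = 7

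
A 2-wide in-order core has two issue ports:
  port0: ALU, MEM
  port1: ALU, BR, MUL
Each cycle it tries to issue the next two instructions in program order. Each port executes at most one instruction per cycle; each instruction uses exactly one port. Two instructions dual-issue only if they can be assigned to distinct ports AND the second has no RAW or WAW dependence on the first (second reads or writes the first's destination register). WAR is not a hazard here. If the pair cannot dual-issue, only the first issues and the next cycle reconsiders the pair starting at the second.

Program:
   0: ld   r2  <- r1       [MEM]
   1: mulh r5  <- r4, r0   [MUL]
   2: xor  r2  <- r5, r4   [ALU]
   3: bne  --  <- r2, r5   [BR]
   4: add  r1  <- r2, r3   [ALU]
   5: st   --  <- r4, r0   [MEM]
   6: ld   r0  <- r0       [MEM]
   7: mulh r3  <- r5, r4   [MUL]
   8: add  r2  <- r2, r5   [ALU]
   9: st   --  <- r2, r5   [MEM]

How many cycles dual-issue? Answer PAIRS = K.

c0: i0/i1 ld/mulh  dual
c1: i2 xor  RAW r2
c2: i3/i4 bne/add  dual
c3: i5 st  no-port MEM/MEM
c4: i6/i7 ld/mulh  dual
c5: i8 add  RAW r2
c6: i9 st  tail

PAIRS = 3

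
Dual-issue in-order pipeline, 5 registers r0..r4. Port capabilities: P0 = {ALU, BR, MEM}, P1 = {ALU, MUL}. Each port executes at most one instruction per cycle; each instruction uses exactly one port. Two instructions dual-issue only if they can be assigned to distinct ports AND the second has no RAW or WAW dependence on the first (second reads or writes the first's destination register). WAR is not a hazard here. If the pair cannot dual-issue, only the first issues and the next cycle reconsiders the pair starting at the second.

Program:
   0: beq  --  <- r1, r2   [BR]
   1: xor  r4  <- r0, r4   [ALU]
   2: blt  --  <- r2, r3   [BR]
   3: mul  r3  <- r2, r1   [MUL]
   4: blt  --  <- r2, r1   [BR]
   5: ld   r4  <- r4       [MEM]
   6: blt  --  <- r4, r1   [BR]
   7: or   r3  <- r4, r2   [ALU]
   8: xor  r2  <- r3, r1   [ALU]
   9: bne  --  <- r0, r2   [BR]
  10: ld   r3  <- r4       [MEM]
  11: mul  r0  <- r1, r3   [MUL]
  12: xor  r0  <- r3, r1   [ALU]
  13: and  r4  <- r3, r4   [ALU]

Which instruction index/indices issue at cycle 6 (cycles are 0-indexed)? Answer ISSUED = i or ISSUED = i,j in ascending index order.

ISSUED = 9

t=0 i0/i1:beq/xor ; pair
t=1 i2/i3:blt/mul ; pair
t=2 i4:blt ; no-port BR/MEM
t=3 i5:ld ; no-port MEM/BR
t=4 i6/i7:blt/or ; pair
t=5 i8:xor ; RAW r2
t=6 i9:bne ; no-port BR/MEM
t=7 i10:ld ; RAW r3
t=8 i11:mul ; WAW r0
t=9 i12/i13:xor/and ; pair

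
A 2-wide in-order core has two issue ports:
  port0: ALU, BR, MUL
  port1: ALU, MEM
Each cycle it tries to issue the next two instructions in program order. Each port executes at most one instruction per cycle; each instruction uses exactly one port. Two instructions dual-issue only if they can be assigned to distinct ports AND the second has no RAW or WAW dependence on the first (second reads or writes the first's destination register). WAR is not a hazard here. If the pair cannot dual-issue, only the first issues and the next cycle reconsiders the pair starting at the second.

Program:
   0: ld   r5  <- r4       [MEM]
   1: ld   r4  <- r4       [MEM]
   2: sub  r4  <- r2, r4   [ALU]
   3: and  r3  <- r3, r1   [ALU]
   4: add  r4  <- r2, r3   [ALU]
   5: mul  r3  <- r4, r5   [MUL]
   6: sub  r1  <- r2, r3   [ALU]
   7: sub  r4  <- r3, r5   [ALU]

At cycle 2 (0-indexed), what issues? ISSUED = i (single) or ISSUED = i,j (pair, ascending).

t=0 i0:ld ; no-port MEM/MEM
t=1 i1:ld ; RAW+WAW r4
t=2 i2+i3:sub/and ; 2-wide
t=3 i4:add ; RAW r4
t=4 i5:mul ; RAW r3
t=5 i6+i7:sub/sub ; 2-wide

ISSUED = 2,3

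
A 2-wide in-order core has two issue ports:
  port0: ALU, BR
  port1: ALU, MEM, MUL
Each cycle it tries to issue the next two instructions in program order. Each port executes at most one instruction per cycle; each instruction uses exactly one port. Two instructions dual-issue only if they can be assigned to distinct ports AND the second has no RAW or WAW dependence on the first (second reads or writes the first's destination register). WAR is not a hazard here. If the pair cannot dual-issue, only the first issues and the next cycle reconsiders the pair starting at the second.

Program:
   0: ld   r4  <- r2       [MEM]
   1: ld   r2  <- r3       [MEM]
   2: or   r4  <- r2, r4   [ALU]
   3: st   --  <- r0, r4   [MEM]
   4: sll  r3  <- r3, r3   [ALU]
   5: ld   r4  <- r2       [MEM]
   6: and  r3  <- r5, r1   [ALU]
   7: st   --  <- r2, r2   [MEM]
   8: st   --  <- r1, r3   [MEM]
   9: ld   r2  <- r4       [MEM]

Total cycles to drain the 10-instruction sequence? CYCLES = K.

t=0 i0:ld ; no-port MEM/MEM
t=1 i1:ld ; RAW r2
t=2 i2:or ; RAW r4
t=3 i3&i4:st;sll ; dual
t=4 i5&i6:ld;and ; dual
t=5 i7:st ; no-port MEM/MEM
t=6 i8:st ; no-port MEM/MEM
t=7 i9:ld ; tail

CYCLES = 8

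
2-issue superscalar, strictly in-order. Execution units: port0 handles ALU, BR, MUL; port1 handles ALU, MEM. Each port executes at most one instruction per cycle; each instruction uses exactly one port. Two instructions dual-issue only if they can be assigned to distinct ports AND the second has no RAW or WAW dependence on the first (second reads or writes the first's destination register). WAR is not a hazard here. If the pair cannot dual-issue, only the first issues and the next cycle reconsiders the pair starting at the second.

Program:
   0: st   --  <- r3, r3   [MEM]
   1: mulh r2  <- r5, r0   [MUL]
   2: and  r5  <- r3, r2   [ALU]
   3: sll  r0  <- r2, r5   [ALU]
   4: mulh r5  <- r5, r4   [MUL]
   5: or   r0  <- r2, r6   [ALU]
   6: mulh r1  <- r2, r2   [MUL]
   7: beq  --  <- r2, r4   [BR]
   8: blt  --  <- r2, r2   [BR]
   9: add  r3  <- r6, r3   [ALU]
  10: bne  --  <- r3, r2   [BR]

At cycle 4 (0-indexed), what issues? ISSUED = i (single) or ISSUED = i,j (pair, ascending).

[0] i0,i1  st.MEM/mulh.MUL  -- pair
[1] i2  and.ALU  -- RAW r5
[2] i3,i4  sll.ALU/mulh.MUL  -- pair
[3] i5,i6  or.ALU/mulh.MUL  -- pair
[4] i7  beq.BR  -- no-port BR/BR
[5] i8,i9  blt.BR/add.ALU  -- pair
[6] i10  bne.BR  -- tail

ISSUED = 7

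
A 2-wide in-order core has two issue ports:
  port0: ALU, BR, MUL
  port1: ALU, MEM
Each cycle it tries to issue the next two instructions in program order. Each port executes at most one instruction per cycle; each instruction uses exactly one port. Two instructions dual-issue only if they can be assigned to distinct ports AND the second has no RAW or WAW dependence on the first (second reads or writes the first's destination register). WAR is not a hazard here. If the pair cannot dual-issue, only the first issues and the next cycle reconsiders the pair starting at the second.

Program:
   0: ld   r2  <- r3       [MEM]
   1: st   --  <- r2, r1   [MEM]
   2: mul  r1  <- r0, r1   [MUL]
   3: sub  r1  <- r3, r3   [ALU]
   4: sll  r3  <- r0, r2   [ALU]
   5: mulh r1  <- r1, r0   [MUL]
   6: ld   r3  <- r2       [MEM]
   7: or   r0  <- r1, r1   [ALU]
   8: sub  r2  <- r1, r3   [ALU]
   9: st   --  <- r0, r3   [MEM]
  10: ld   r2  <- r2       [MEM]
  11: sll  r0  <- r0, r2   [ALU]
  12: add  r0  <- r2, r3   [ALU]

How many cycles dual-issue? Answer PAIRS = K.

#0 head=0: ld i0 no-port MEM/MEM
#1 head=1: st/mul i1/i2 dual
#2 head=3: sub/sll i3/i4 dual
#3 head=5: mulh/ld i5/i6 dual
#4 head=7: or/sub i7/i8 dual
#5 head=9: st i9 no-port MEM/MEM
#6 head=10: ld i10 RAW r2
#7 head=11: sll i11 WAW r0
#8 head=12: add i12 tail

PAIRS = 4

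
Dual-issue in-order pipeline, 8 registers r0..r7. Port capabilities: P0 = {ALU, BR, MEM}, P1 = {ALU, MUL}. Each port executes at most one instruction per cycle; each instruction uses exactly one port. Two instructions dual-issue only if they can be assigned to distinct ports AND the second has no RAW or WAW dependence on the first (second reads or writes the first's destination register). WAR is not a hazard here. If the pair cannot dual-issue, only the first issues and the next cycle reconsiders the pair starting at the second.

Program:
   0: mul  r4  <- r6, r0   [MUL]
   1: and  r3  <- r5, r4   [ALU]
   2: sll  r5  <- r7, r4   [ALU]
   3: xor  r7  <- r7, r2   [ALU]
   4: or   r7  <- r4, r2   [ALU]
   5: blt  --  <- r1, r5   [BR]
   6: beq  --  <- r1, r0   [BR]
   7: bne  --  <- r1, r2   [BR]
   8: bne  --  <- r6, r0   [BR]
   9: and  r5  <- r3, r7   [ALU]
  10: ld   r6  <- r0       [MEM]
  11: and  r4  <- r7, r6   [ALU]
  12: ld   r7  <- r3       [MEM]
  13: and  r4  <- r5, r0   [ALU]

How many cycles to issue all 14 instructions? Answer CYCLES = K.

CYCLES = 10

#0 head=0: mul.MUL i0 RAW r4
#1 head=1: and.ALU;sll.ALU i1,i2 2-wide
#2 head=3: xor.ALU i3 WAW r7
#3 head=4: or.ALU;blt.BR i4,i5 2-wide
#4 head=6: beq.BR i6 no-port BR/BR
#5 head=7: bne.BR i7 no-port BR/BR
#6 head=8: bne.BR;and.ALU i8,i9 2-wide
#7 head=10: ld.MEM i10 RAW r6
#8 head=11: and.ALU;ld.MEM i11,i12 2-wide
#9 head=13: and.ALU i13 tail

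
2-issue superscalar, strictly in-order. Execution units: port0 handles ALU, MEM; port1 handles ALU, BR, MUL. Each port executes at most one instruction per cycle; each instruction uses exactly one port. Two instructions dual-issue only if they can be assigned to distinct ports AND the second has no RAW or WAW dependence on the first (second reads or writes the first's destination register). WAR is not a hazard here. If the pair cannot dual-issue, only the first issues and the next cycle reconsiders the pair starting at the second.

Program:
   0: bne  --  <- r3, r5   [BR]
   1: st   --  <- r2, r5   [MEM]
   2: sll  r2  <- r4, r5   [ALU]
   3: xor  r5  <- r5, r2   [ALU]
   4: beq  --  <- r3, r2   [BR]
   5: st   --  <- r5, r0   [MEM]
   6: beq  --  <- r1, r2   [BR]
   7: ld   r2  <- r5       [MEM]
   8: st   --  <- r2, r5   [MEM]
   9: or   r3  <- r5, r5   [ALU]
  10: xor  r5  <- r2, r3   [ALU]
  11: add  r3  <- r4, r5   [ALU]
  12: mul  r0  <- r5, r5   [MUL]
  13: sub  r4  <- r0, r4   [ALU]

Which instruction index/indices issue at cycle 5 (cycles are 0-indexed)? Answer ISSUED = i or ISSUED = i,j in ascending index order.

0. bne st @i0/i1  | 2-wide
1. sll @i2  | RAW r2
2. xor beq @i3/i4  | 2-wide
3. st beq @i5/i6  | 2-wide
4. ld @i7  | no-port MEM/MEM
5. st or @i8/i9  | 2-wide
6. xor @i10  | RAW r5
7. add mul @i11/i12  | 2-wide
8. sub @i13  | tail

ISSUED = 8,9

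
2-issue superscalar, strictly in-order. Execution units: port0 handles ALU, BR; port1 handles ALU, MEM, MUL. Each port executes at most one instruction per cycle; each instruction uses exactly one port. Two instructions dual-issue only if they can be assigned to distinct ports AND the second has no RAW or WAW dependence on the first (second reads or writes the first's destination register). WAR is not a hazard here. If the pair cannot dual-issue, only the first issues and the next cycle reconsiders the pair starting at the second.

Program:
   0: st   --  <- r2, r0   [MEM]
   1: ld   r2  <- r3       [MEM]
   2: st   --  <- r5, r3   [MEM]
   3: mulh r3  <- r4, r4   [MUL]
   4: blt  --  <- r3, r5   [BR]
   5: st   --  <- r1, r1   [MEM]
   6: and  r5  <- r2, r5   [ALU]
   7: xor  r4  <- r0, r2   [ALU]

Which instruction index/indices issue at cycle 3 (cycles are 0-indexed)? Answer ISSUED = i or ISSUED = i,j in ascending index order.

ISSUED = 3

0. st @i0  | no-port MEM/MEM
1. ld @i1  | no-port MEM/MEM
2. st @i2  | no-port MEM/MUL
3. mulh @i3  | RAW r3
4. blt+st @i4/i5  | 2-wide
5. and+xor @i6/i7  | 2-wide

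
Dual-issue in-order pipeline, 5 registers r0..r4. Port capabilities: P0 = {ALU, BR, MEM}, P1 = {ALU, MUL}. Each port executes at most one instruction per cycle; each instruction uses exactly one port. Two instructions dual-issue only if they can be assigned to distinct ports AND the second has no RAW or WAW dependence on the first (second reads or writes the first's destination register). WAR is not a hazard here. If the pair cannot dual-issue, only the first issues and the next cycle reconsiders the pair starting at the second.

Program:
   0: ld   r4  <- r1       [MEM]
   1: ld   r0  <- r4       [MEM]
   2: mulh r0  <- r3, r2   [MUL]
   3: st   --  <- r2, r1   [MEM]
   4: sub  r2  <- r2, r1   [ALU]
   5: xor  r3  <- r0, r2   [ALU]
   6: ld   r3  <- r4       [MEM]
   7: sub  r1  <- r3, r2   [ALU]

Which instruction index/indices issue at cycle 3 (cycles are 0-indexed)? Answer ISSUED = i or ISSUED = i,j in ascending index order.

#0 head=0: ld.MEM i0 no-port MEM/MEM
#1 head=1: ld.MEM i1 WAW r0
#2 head=2: mulh.MUL/st.MEM i2&i3 dual
#3 head=4: sub.ALU i4 RAW r2
#4 head=5: xor.ALU i5 WAW r3
#5 head=6: ld.MEM i6 RAW r3
#6 head=7: sub.ALU i7 tail

ISSUED = 4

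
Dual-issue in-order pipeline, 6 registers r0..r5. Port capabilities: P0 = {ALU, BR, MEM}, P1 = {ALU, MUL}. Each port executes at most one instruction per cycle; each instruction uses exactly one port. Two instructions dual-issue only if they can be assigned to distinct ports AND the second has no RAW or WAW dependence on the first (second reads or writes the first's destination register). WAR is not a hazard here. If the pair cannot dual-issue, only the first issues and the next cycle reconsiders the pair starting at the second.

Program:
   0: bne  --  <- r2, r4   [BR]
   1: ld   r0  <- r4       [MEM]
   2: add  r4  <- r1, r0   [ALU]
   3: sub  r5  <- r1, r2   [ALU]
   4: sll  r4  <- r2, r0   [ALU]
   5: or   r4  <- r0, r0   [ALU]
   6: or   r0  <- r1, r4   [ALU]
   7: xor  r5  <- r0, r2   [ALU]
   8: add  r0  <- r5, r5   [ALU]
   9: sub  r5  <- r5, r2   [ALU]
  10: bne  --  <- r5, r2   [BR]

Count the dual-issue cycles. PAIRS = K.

PAIRS = 2

  cy0 -> i0 (bne) no-port BR/MEM
  cy1 -> i1 (ld) RAW r0
  cy2 -> i2,i3 (add/sub) 2-wide
  cy3 -> i4 (sll) WAW r4
  cy4 -> i5 (or) RAW r4
  cy5 -> i6 (or) RAW r0
  cy6 -> i7 (xor) RAW r5
  cy7 -> i8,i9 (add/sub) 2-wide
  cy8 -> i10 (bne) tail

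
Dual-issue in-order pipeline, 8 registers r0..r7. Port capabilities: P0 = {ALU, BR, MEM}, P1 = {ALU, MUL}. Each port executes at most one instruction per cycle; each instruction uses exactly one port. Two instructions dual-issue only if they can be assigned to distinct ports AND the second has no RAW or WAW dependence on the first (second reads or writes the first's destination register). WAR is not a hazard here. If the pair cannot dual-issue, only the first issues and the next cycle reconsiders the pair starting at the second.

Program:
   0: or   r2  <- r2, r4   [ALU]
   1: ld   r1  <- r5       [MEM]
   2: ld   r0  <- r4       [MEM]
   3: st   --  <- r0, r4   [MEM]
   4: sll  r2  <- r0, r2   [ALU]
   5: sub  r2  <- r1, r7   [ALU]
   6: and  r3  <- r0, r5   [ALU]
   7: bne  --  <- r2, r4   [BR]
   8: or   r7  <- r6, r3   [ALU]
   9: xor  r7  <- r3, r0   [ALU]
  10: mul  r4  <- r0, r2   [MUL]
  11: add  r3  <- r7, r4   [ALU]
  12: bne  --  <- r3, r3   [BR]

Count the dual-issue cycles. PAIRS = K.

[0] i0+i1  or+ld  -- 2-wide
[1] i2  ld  -- no-port MEM/MEM
[2] i3+i4  st+sll  -- 2-wide
[3] i5+i6  sub+and  -- 2-wide
[4] i7+i8  bne+or  -- 2-wide
[5] i9+i10  xor+mul  -- 2-wide
[6] i11  add  -- RAW r3
[7] i12  bne  -- tail

PAIRS = 5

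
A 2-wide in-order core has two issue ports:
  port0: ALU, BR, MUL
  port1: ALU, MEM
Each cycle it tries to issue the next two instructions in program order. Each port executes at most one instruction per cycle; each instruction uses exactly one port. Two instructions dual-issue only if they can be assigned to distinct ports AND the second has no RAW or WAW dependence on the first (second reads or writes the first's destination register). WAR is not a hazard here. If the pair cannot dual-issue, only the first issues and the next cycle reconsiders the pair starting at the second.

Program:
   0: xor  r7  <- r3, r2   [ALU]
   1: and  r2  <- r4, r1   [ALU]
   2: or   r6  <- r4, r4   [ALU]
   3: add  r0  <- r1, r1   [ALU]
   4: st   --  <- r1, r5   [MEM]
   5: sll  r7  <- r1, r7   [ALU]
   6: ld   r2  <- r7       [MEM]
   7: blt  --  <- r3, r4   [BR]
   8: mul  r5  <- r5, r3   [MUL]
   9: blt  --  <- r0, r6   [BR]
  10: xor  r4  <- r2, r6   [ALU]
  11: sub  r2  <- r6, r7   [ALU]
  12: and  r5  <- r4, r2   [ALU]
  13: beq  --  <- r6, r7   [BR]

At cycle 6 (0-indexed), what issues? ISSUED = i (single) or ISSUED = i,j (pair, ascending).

ISSUED = 11

#0 head=0: xor;and i0/i1 dual
#1 head=2: or;add i2/i3 dual
#2 head=4: st;sll i4/i5 dual
#3 head=6: ld;blt i6/i7 dual
#4 head=8: mul i8 no-port MUL/BR
#5 head=9: blt;xor i9/i10 dual
#6 head=11: sub i11 RAW r2
#7 head=12: and;beq i12/i13 dual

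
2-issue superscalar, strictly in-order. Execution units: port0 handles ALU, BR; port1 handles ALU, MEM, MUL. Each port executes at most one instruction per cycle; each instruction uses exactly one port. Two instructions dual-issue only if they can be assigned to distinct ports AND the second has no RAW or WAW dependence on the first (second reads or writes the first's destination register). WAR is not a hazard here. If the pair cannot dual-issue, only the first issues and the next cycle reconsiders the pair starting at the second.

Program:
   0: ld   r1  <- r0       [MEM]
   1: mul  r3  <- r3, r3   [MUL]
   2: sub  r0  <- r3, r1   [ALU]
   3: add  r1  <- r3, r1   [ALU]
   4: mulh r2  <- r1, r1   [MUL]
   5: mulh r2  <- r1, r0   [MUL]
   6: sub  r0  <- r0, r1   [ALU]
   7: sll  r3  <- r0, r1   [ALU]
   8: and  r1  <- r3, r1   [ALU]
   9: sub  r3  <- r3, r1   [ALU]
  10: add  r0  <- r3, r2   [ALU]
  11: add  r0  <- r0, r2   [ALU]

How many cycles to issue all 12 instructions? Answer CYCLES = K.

[0] i0  ld.MEM  -- no-port MEM/MUL
[1] i1  mul.MUL  -- RAW r3
[2] i2/i3  sub.ALU/add.ALU  -- pair
[3] i4  mulh.MUL  -- no-port MUL/MUL
[4] i5/i6  mulh.MUL/sub.ALU  -- pair
[5] i7  sll.ALU  -- RAW r3
[6] i8  and.ALU  -- RAW r1
[7] i9  sub.ALU  -- RAW r3
[8] i10  add.ALU  -- RAW+WAW r0
[9] i11  add.ALU  -- tail

CYCLES = 10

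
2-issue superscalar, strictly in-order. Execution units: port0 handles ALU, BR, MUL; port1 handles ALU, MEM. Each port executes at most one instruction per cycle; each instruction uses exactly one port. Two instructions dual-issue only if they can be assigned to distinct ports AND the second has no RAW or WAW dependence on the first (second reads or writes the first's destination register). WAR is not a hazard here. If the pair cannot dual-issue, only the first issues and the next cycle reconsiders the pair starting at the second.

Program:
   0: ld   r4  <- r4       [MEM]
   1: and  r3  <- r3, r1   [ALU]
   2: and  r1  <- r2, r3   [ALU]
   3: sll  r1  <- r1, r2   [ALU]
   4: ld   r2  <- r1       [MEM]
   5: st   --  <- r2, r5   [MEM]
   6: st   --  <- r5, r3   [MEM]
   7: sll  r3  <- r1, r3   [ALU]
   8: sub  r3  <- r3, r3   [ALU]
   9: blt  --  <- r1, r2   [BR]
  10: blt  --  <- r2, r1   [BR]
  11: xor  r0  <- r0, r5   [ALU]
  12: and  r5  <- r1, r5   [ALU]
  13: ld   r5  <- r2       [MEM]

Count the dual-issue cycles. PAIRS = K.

[0] i0+i1  ld.MEM and.ALU  -- pair
[1] i2  and.ALU  -- RAW+WAW r1
[2] i3  sll.ALU  -- RAW r1
[3] i4  ld.MEM  -- no-port MEM/MEM
[4] i5  st.MEM  -- no-port MEM/MEM
[5] i6+i7  st.MEM sll.ALU  -- pair
[6] i8+i9  sub.ALU blt.BR  -- pair
[7] i10+i11  blt.BR xor.ALU  -- pair
[8] i12  and.ALU  -- WAW r5
[9] i13  ld.MEM  -- tail

PAIRS = 4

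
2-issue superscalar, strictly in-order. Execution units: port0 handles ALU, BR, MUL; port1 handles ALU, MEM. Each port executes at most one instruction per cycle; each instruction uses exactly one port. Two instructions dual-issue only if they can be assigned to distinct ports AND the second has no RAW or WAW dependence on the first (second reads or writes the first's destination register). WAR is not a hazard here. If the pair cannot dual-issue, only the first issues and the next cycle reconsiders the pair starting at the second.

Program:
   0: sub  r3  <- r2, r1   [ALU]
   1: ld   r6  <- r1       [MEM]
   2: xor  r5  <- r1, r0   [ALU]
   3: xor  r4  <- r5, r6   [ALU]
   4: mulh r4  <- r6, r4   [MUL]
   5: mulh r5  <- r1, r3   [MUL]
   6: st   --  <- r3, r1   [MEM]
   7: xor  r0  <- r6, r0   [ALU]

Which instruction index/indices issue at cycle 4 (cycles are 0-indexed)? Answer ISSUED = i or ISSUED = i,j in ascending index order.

t=0 i0&i1:sub.ALU/ld.MEM ; pair
t=1 i2:xor.ALU ; RAW r5
t=2 i3:xor.ALU ; RAW+WAW r4
t=3 i4:mulh.MUL ; no-port MUL/MUL
t=4 i5&i6:mulh.MUL/st.MEM ; pair
t=5 i7:xor.ALU ; tail

ISSUED = 5,6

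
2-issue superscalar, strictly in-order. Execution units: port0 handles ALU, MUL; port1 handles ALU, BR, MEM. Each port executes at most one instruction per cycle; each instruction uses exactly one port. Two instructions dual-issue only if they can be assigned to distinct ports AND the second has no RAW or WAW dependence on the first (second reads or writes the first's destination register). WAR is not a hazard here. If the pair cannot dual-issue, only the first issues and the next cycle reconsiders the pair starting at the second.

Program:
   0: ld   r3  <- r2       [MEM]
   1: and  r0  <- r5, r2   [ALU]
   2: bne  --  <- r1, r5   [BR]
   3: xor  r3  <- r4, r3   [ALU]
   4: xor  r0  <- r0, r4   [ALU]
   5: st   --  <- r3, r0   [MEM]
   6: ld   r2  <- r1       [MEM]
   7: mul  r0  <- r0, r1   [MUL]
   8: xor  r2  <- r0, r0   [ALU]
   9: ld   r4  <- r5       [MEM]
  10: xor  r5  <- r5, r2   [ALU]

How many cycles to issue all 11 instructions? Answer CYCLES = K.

[0] i0/i1  ld;and  -- dual
[1] i2/i3  bne;xor  -- dual
[2] i4  xor  -- RAW r0
[3] i5  st  -- no-port MEM/MEM
[4] i6/i7  ld;mul  -- dual
[5] i8/i9  xor;ld  -- dual
[6] i10  xor  -- tail

CYCLES = 7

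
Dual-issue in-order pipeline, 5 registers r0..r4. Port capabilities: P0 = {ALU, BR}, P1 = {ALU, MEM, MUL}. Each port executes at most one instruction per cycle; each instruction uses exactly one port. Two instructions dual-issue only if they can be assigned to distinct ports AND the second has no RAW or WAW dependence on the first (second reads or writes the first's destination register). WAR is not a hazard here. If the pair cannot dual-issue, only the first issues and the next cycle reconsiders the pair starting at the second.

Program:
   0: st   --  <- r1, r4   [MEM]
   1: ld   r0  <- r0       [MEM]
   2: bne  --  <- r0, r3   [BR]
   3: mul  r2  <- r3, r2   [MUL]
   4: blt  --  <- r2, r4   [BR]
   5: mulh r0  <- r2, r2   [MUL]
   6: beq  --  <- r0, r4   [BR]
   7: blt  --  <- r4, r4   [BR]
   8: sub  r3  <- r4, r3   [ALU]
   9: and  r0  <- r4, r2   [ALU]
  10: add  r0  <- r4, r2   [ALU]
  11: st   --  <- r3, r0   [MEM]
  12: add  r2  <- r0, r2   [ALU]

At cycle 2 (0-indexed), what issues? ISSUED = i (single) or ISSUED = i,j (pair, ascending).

[0] i0  st.MEM  -- no-port MEM/MEM
[1] i1  ld.MEM  -- RAW r0
[2] i2+i3  bne.BR/mul.MUL  -- 2-wide
[3] i4+i5  blt.BR/mulh.MUL  -- 2-wide
[4] i6  beq.BR  -- no-port BR/BR
[5] i7+i8  blt.BR/sub.ALU  -- 2-wide
[6] i9  and.ALU  -- WAW r0
[7] i10  add.ALU  -- RAW r0
[8] i11+i12  st.MEM/add.ALU  -- 2-wide

ISSUED = 2,3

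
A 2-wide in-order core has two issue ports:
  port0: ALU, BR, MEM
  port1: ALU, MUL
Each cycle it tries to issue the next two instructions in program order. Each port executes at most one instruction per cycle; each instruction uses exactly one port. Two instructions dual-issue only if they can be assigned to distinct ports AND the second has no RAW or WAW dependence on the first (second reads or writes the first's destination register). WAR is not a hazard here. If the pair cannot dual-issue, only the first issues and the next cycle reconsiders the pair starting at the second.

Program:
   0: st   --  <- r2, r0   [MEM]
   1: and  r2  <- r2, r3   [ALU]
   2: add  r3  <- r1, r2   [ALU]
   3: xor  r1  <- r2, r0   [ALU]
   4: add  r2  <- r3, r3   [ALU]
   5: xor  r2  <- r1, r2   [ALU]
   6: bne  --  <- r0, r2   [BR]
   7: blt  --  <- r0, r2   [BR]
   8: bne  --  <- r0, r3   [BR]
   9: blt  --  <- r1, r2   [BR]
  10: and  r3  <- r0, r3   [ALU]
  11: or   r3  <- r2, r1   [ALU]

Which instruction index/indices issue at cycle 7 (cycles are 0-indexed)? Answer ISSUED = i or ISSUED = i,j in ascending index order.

#0 head=0: st.MEM;and.ALU i0/i1 dual
#1 head=2: add.ALU;xor.ALU i2/i3 dual
#2 head=4: add.ALU i4 RAW+WAW r2
#3 head=5: xor.ALU i5 RAW r2
#4 head=6: bne.BR i6 no-port BR/BR
#5 head=7: blt.BR i7 no-port BR/BR
#6 head=8: bne.BR i8 no-port BR/BR
#7 head=9: blt.BR;and.ALU i9/i10 dual
#8 head=11: or.ALU i11 tail

ISSUED = 9,10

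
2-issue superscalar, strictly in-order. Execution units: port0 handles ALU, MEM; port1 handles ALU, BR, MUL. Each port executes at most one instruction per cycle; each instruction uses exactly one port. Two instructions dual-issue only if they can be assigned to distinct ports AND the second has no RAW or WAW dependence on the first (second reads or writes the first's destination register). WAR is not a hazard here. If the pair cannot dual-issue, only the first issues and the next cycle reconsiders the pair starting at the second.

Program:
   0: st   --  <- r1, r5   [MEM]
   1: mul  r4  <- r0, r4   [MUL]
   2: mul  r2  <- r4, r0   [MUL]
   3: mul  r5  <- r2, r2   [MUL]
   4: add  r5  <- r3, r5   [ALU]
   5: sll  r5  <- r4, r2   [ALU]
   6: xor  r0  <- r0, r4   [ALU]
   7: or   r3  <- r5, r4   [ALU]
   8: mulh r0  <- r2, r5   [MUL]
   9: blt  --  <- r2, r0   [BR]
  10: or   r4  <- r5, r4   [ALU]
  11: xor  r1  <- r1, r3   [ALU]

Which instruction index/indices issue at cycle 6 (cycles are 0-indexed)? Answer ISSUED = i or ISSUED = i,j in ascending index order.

c0: i0&i1 st.MEM/mul.MUL  pair
c1: i2 mul.MUL  no-port MUL/MUL
c2: i3 mul.MUL  RAW+WAW r5
c3: i4 add.ALU  WAW r5
c4: i5&i6 sll.ALU/xor.ALU  pair
c5: i7&i8 or.ALU/mulh.MUL  pair
c6: i9&i10 blt.BR/or.ALU  pair
c7: i11 xor.ALU  tail

ISSUED = 9,10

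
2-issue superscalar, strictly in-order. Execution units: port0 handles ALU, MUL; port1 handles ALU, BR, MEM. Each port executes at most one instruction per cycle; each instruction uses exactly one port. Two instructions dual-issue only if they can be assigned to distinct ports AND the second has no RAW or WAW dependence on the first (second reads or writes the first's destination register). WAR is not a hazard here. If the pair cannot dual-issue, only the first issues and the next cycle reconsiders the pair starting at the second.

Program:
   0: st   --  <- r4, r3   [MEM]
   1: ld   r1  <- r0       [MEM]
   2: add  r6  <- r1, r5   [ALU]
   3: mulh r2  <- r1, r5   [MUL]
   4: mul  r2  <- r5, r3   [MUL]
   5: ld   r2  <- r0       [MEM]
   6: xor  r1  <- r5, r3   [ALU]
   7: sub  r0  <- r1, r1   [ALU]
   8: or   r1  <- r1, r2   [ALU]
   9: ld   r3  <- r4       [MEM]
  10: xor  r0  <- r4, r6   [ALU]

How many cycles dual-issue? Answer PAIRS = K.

#0 head=0: st.MEM i0 no-port MEM/MEM
#1 head=1: ld.MEM i1 RAW r1
#2 head=2: add.ALU/mulh.MUL i2+i3 pair
#3 head=4: mul.MUL i4 WAW r2
#4 head=5: ld.MEM/xor.ALU i5+i6 pair
#5 head=7: sub.ALU/or.ALU i7+i8 pair
#6 head=9: ld.MEM/xor.ALU i9+i10 pair

PAIRS = 4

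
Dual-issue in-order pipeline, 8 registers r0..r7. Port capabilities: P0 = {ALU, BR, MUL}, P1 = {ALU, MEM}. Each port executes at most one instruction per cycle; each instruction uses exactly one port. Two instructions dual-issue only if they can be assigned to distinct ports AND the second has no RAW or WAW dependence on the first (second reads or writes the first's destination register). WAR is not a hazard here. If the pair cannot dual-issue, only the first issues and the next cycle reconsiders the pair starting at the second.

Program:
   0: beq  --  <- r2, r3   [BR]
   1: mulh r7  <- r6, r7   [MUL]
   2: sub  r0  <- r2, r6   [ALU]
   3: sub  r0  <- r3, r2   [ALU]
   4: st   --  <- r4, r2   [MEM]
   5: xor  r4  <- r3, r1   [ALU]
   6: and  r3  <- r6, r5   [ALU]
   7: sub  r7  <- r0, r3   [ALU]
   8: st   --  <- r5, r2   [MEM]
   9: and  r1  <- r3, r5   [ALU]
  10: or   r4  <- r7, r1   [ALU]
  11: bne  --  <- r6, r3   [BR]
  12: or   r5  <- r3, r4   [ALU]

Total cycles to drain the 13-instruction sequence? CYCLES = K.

0. beq.BR @i0  | no-port BR/MUL
1. mulh.MUL sub.ALU @i1,i2  | 2-wide
2. sub.ALU st.MEM @i3,i4  | 2-wide
3. xor.ALU and.ALU @i5,i6  | 2-wide
4. sub.ALU st.MEM @i7,i8  | 2-wide
5. and.ALU @i9  | RAW r1
6. or.ALU bne.BR @i10,i11  | 2-wide
7. or.ALU @i12  | tail

CYCLES = 8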